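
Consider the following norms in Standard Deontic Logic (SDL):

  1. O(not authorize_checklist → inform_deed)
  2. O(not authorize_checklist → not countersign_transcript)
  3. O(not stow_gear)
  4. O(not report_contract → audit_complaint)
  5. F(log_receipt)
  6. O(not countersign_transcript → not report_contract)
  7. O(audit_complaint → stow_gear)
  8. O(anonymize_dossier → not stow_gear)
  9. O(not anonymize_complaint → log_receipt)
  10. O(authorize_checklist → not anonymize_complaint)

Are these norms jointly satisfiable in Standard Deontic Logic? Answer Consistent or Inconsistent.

Inconsistent

Premise 3 states O(not stow_gear) outright.
The contrapositive of premise 7 (O(audit_complaint → stow_gear)) is O(not stow_gear → not audit_complaint), and O(not stow_gear) is already established, so O(not audit_complaint).
The contrapositive of premise 4 (O(not report_contract → audit_complaint)) is O(not audit_complaint → report_contract), and O(not audit_complaint) is already established, so O(report_contract).
The contrapositive of premise 6 (O(not countersign_transcript → not report_contract)) is O(report_contract → countersign_transcript), and O(report_contract) is already established, so O(countersign_transcript).
The contrapositive of premise 2 (O(not authorize_checklist → not countersign_transcript)) is O(countersign_transcript → authorize_checklist), and O(countersign_transcript) is already established, so O(authorize_checklist).
With premise 10, O(authorize_checklist → not anonymize_complaint), the K-axiom yields O(not anonymize_complaint).
With premise 9, O(not anonymize_complaint → log_receipt), the K-axiom yields O(log_receipt).
Yet premise 5 is F(log_receipt), i.e. O(not log_receipt).
We now have both O(log_receipt) and O(not log_receipt) — log_receipt is simultaneously obligatory and forbidden, violating the D-axiom.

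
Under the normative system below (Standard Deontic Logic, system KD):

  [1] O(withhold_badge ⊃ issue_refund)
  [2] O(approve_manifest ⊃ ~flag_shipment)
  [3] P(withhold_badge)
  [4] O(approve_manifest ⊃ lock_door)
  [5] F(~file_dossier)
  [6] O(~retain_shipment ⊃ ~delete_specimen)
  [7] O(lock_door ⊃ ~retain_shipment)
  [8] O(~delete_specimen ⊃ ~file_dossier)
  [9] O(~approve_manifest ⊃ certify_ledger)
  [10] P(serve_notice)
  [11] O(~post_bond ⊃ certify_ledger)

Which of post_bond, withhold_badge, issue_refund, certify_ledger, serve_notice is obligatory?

F(~file_dossier) at premise 5 means O(file_dossier).
Premise 8 is O(~delete_specimen ⊃ ~file_dossier); contrapositively O(file_dossier ⊃ delete_specimen). Since O(file_dossier) holds, K gives O(delete_specimen).
The contrapositive of premise 6 (O(~retain_shipment ⊃ ~delete_specimen)) is O(delete_specimen ⊃ retain_shipment), and O(delete_specimen) is already established, so O(retain_shipment).
Premise 7 is O(lock_door ⊃ ~retain_shipment); contrapositively O(retain_shipment ⊃ ~lock_door). Since O(retain_shipment) holds, K gives O(~lock_door).
Premise 4 is O(approve_manifest ⊃ lock_door); contrapositively O(~lock_door ⊃ ~approve_manifest). Since O(~lock_door) holds, K gives O(~approve_manifest).
Applying K to premise 9 (O(~approve_manifest ⊃ certify_ledger)) and O(~approve_manifest) yields O(certify_ledger).
So O(certify_ledger) holds — certify_ledger is obligatory. None of the other listed options is made obligatory by any chain of premises.

certify_ledger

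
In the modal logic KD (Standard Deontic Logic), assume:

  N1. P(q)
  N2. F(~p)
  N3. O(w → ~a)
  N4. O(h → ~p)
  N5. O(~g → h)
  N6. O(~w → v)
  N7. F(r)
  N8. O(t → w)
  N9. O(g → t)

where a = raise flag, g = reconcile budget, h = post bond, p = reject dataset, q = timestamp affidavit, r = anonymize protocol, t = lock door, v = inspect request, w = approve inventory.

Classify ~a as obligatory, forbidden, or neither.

Premise 2, F(~p), is equivalent to O(p).
Premise 4, O(h → ~p), contraposes to O(p → ~h); with O(p) we get O(~h).
Premise 5, O(~g → h), contraposes to O(~h → g); with O(~h) we get O(g).
With premise 9, O(g → t), the K-axiom yields O(t).
Applying K to premise 8 (O(t → w)) and O(t) yields O(w).
Premise 3 is O(w → ~a); since O(w), deontic closure gives O(~a).
Premises 1, 6, 7 do not contribute to this derivation.
Hence ~a is obligatory.

Obligatory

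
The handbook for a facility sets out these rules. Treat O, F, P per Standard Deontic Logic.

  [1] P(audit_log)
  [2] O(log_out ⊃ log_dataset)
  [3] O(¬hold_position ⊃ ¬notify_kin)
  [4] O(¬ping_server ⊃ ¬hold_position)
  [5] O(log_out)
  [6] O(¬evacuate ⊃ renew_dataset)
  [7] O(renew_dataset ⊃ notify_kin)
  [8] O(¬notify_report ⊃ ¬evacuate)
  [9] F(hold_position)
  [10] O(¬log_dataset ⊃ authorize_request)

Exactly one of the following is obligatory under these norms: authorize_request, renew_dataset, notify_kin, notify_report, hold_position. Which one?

Premise 9 is F(hold_position), i.e. O(¬hold_position).
With premise 3, O(¬hold_position ⊃ ¬notify_kin), the K-axiom yields O(¬notify_kin).
The contrapositive of premise 7 (O(renew_dataset ⊃ notify_kin)) is O(¬notify_kin ⊃ ¬renew_dataset), and O(¬notify_kin) is already established, so O(¬renew_dataset).
Premise 6 is O(¬evacuate ⊃ renew_dataset); contrapositively O(¬renew_dataset ⊃ evacuate). Since O(¬renew_dataset) holds, K gives O(evacuate).
The contrapositive of premise 8 (O(¬notify_report ⊃ ¬evacuate)) is O(evacuate ⊃ notify_report), and O(evacuate) is already established, so O(notify_report).
So O(notify_report) holds — notify_report is obligatory. None of the other listed options is made obligatory by any chain of premises.

notify_report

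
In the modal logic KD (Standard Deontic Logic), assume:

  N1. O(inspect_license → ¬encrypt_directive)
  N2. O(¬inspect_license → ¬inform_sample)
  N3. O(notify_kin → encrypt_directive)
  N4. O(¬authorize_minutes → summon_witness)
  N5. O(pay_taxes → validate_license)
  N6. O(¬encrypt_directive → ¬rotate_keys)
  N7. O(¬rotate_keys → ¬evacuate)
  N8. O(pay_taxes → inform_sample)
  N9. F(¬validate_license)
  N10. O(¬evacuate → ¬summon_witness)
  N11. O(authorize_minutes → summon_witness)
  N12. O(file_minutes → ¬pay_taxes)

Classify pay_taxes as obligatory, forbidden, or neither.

Premises 11 and 4 are O(authorize_minutes → summon_witness) and O(¬authorize_minutes → summon_witness); every ideal world satisfies authorize_minutes or ¬authorize_minutes, so in either case summon_witness holds — hence O(summon_witness).
Premise 10 is O(¬evacuate → ¬summon_witness); contrapositively O(summon_witness → evacuate). Since O(summon_witness) holds, K gives O(evacuate).
Premise 7 is O(¬rotate_keys → ¬evacuate); contrapositively O(evacuate → rotate_keys). Since O(evacuate) holds, K gives O(rotate_keys).
Premise 6 is O(¬encrypt_directive → ¬rotate_keys); contrapositively O(rotate_keys → encrypt_directive). Since O(rotate_keys) holds, K gives O(encrypt_directive).
The contrapositive of premise 1 (O(inspect_license → ¬encrypt_directive)) is O(encrypt_directive → ¬inspect_license), and O(encrypt_directive) is already established, so O(¬inspect_license).
Applying K to premise 2 (O(¬inspect_license → ¬inform_sample)) and O(¬inspect_license) yields O(¬inform_sample).
The contrapositive of premise 8 (O(pay_taxes → inform_sample)) is O(¬inform_sample → ¬pay_taxes), and O(¬inform_sample) is already established, so O(¬pay_taxes).
Premises 3, 5, 9, 12 do not contribute to this derivation.
Thus O(¬pay_taxes), which is F(pay_taxes): pay_taxes is forbidden.

Forbidden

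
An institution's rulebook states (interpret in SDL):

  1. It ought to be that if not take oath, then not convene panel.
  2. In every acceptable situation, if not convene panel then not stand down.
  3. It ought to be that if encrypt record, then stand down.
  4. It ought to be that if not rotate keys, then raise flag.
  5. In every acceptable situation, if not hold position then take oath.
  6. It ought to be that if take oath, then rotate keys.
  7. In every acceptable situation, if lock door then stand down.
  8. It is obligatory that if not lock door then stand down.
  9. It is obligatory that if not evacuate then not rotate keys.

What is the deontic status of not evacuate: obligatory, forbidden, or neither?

Forbidden

Premises 8 and 7 cover both cases: O(¬lock_door → stand_down) and O(lock_door → stand_down). Since ¬lock_door ∨ lock_door is a tautology, O(stand_down) follows.
Premise 2 is O(¬convene_panel → ¬stand_down); contrapositively O(stand_down → convene_panel). Since O(stand_down) holds, K gives O(convene_panel).
Premise 1, O(¬take_oath → ¬convene_panel), contraposes to O(convene_panel → take_oath); with O(convene_panel) we get O(take_oath).
From O(take_oath) and premise 6, O(take_oath → rotate_keys), we obtain O(rotate_keys).
Premise 9 is O(¬evacuate → ¬rotate_keys); contrapositively O(rotate_keys → evacuate). Since O(rotate_keys) holds, K gives O(evacuate).
Premises 3, 4, 5 do not contribute to this derivation.
Thus O(evacuate), which is F(¬evacuate): ¬evacuate is forbidden.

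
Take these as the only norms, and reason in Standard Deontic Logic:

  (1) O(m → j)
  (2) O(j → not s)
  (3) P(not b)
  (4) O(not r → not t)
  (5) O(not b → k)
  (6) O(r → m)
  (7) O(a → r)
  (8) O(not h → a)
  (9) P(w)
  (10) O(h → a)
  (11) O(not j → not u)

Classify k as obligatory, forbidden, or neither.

Premise 5 is O(not b → k), but O(not b) is not derivable from the premises (the permission P(not b) asserts only not O(b), not O(not b)), so it does not yield O(k).
No premise or chain of K-axiom applications forces O(k), and none forces O(not k). So k is neither obligatory nor forbidden under these norms.

Neither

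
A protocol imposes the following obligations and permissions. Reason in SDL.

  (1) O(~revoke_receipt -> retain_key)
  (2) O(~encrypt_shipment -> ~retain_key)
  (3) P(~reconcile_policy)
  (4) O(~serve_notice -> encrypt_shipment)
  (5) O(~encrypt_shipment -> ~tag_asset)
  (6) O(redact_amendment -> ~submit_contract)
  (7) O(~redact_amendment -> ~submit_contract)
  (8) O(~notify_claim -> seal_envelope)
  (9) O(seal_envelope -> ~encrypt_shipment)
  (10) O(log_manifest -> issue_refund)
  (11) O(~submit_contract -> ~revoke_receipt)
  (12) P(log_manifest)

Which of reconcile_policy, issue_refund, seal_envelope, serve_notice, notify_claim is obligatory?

Premises 7 and 6 cover both cases: O(~redact_amendment -> ~submit_contract) and O(redact_amendment -> ~submit_contract). Since ~redact_amendment ∨ redact_amendment is a tautology, O(~submit_contract) follows.
Premise 11 is O(~submit_contract -> ~revoke_receipt); since O(~submit_contract), deontic closure gives O(~revoke_receipt).
Applying K to premise 1 (O(~revoke_receipt -> retain_key)) and O(~revoke_receipt) yields O(retain_key).
Premise 2 is O(~encrypt_shipment -> ~retain_key); contrapositively O(retain_key -> encrypt_shipment). Since O(retain_key) holds, K gives O(encrypt_shipment).
Premise 9 is O(seal_envelope -> ~encrypt_shipment); contrapositively O(encrypt_shipment -> ~seal_envelope). Since O(encrypt_shipment) holds, K gives O(~seal_envelope).
Premise 8 is O(~notify_claim -> seal_envelope); contrapositively O(~seal_envelope -> notify_claim). Since O(~seal_envelope) holds, K gives O(notify_claim).
So O(notify_claim) holds — notify_claim is obligatory. None of the other listed options is made obligatory by any chain of premises.

notify_claim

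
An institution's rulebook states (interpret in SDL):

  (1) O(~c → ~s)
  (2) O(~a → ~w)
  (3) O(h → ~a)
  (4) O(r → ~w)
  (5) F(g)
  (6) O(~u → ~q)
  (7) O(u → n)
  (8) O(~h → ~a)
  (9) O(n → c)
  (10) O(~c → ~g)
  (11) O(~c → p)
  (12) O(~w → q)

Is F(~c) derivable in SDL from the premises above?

Premises 3 and 8 are O(h → ~a) and O(~h → ~a); every ideal world satisfies h or ~h, so in either case ~a holds — hence O(~a).
With premise 2, O(~a → ~w), the K-axiom yields O(~w).
Premise 12 is O(~w → q); since O(~w), deontic closure gives O(q).
Premise 6 is O(~u → ~q); contrapositively O(q → u). Since O(q) holds, K gives O(u).
From O(u) and premise 7, O(u → n), we obtain O(n).
Applying K to premise 9 (O(n → c)) and O(n) yields O(c).
Premises 1, 4, 5, 10, 11 do not contribute to this derivation.
So O(c) holds, i.e. F(~c). The claim follows.

Yes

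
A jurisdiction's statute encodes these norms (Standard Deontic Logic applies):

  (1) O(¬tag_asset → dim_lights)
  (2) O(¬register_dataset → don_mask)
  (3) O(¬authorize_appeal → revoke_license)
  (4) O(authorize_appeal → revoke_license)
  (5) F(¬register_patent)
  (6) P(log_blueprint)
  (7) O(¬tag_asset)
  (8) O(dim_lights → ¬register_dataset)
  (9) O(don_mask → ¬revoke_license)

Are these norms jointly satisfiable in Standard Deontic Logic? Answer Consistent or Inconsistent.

By case analysis on ¬authorize_appeal: premise 3 gives O(¬authorize_appeal → revoke_license) and premise 4 gives O(authorize_appeal → revoke_license), so O(revoke_license) either way.
Premise 9, O(don_mask → ¬revoke_license), contraposes to O(revoke_license → ¬don_mask); with O(revoke_license) we get O(¬don_mask).
Premise 2 is O(¬register_dataset → don_mask); contrapositively O(¬don_mask → register_dataset). Since O(¬don_mask) holds, K gives O(register_dataset).
Premise 8 is O(dim_lights → ¬register_dataset); contrapositively O(register_dataset → ¬dim_lights). Since O(register_dataset) holds, K gives O(¬dim_lights).
Premise 1 is O(¬tag_asset → dim_lights); contrapositively O(¬dim_lights → tag_asset). Since O(¬dim_lights) holds, K gives O(tag_asset).
Yet premise 7 states O(¬tag_asset).
We now have both O(tag_asset) and O(¬tag_asset) — tag_asset is simultaneously obligatory and forbidden, violating the D-axiom.

Inconsistent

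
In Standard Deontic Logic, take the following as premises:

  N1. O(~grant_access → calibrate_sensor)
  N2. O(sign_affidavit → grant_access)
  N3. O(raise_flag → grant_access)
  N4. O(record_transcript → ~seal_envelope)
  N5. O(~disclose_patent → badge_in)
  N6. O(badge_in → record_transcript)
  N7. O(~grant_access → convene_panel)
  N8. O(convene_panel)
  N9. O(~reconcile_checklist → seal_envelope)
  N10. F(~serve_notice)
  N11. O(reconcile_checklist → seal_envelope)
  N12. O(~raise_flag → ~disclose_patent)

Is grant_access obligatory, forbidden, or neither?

By case analysis on ~reconcile_checklist: premise 9 gives O(~reconcile_checklist → seal_envelope) and premise 11 gives O(reconcile_checklist → seal_envelope), so O(seal_envelope) either way.
Premise 4 is O(record_transcript → ~seal_envelope); contrapositively O(seal_envelope → ~record_transcript). Since O(seal_envelope) holds, K gives O(~record_transcript).
Premise 6 is O(badge_in → record_transcript); contrapositively O(~record_transcript → ~badge_in). Since O(~record_transcript) holds, K gives O(~badge_in).
Premise 5 is O(~disclose_patent → badge_in); contrapositively O(~badge_in → disclose_patent). Since O(~badge_in) holds, K gives O(disclose_patent).
The contrapositive of premise 12 (O(~raise_flag → ~disclose_patent)) is O(disclose_patent → raise_flag), and O(disclose_patent) is already established, so O(raise_flag).
Applying K to premise 3 (O(raise_flag → grant_access)) and O(raise_flag) yields O(grant_access).
Premises 1, 2, 7, 8, 10 do not contribute to this derivation.
Hence grant_access is obligatory.

Obligatory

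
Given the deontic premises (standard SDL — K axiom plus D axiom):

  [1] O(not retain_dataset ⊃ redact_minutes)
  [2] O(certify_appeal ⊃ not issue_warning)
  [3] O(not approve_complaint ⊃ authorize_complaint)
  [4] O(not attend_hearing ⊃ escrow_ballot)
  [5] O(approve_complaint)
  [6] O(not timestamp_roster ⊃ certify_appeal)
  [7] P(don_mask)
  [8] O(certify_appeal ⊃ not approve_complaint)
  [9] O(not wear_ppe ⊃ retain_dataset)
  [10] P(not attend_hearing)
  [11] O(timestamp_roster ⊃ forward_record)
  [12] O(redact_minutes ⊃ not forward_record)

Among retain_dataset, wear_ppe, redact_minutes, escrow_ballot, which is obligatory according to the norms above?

retain_dataset

From premise 5 we have O(approve_complaint).
The contrapositive of premise 8 (O(certify_appeal ⊃ not approve_complaint)) is O(approve_complaint ⊃ not certify_appeal), and O(approve_complaint) is already established, so O(not certify_appeal).
The contrapositive of premise 6 (O(not timestamp_roster ⊃ certify_appeal)) is O(not certify_appeal ⊃ timestamp_roster), and O(not certify_appeal) is already established, so O(timestamp_roster).
With premise 11, O(timestamp_roster ⊃ forward_record), the K-axiom yields O(forward_record).
The contrapositive of premise 12 (O(redact_minutes ⊃ not forward_record)) is O(forward_record ⊃ not redact_minutes), and O(forward_record) is already established, so O(not redact_minutes).
Premise 1 is O(not retain_dataset ⊃ redact_minutes); contrapositively O(not redact_minutes ⊃ retain_dataset). Since O(not redact_minutes) holds, K gives O(retain_dataset).
So O(retain_dataset) holds — retain_dataset is obligatory. None of the other listed options is made obligatory by any chain of premises.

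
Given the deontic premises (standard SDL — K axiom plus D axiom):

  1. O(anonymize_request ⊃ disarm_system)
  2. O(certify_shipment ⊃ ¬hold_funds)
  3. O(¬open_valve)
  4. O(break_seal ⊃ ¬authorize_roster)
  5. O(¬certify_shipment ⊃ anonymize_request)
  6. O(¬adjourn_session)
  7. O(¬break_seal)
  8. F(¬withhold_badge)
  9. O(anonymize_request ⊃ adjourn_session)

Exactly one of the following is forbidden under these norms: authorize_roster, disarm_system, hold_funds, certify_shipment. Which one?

Premise 6 states O(¬adjourn_session) outright.
Premise 9, O(anonymize_request ⊃ adjourn_session), contraposes to O(¬adjourn_session ⊃ ¬anonymize_request); with O(¬adjourn_session) we get O(¬anonymize_request).
Premise 5, O(¬certify_shipment ⊃ anonymize_request), contraposes to O(¬anonymize_request ⊃ certify_shipment); with O(¬anonymize_request) we get O(certify_shipment).
Premise 2 is O(certify_shipment ⊃ ¬hold_funds); since O(certify_shipment), deontic closure gives O(¬hold_funds).
So O(¬hold_funds) holds, i.e. hold_funds is forbidden. None of the other listed options is forbidden under the premises.

hold_funds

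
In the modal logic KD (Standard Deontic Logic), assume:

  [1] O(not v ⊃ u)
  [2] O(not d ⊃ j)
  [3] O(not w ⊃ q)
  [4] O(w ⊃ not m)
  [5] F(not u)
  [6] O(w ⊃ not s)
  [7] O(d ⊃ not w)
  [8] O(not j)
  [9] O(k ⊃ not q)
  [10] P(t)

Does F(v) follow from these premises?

No

Premise 1 is O(not v ⊃ u); even if O(u) held, inferring O(not v) would be affirming the consequent — invalid.
No other premise forces O(not v). An ideal world satisfying every premise can still have v true, so F(v) is not derivable.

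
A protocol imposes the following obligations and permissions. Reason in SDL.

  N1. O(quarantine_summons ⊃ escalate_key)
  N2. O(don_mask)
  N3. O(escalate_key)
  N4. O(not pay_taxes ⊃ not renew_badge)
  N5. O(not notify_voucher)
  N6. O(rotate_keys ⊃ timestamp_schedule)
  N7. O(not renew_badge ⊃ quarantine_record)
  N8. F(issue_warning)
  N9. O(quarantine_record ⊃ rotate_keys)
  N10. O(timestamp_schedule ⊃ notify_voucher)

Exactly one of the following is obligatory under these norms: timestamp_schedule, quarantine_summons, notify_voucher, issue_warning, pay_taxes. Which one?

pay_taxes

From premise 5 we have O(not notify_voucher).
Premise 10, O(timestamp_schedule ⊃ notify_voucher), contraposes to O(not notify_voucher ⊃ not timestamp_schedule); with O(not notify_voucher) we get O(not timestamp_schedule).
Premise 6 is O(rotate_keys ⊃ timestamp_schedule); contrapositively O(not timestamp_schedule ⊃ not rotate_keys). Since O(not timestamp_schedule) holds, K gives O(not rotate_keys).
Premise 9 is O(quarantine_record ⊃ rotate_keys); contrapositively O(not rotate_keys ⊃ not quarantine_record). Since O(not rotate_keys) holds, K gives O(not quarantine_record).
Premise 7 is O(not renew_badge ⊃ quarantine_record); contrapositively O(not quarantine_record ⊃ renew_badge). Since O(not quarantine_record) holds, K gives O(renew_badge).
The contrapositive of premise 4 (O(not pay_taxes ⊃ not renew_badge)) is O(renew_badge ⊃ pay_taxes), and O(renew_badge) is already established, so O(pay_taxes).
So O(pay_taxes) holds — pay_taxes is obligatory. None of the other listed options is made obligatory by any chain of premises.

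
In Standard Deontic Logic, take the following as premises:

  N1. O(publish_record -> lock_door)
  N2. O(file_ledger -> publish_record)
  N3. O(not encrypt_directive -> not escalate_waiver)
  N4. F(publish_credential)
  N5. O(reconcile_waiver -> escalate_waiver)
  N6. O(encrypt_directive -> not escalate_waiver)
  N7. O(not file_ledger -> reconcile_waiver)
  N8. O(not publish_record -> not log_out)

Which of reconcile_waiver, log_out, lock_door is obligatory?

lock_door

Premises 3 and 6 are O(not encrypt_directive -> not escalate_waiver) and O(encrypt_directive -> not escalate_waiver); every ideal world satisfies not encrypt_directive or encrypt_directive, so in either case not escalate_waiver holds — hence O(not escalate_waiver).
Premise 5 is O(reconcile_waiver -> escalate_waiver); contrapositively O(not escalate_waiver -> not reconcile_waiver). Since O(not escalate_waiver) holds, K gives O(not reconcile_waiver).
Premise 7 is O(not file_ledger -> reconcile_waiver); contrapositively O(not reconcile_waiver -> file_ledger). Since O(not reconcile_waiver) holds, K gives O(file_ledger).
From O(file_ledger) and premise 2, O(file_ledger -> publish_record), we obtain O(publish_record).
From O(publish_record) and premise 1, O(publish_record -> lock_door), we obtain O(lock_door).
So O(lock_door) holds — lock_door is obligatory. None of the other listed options is made obligatory by any chain of premises.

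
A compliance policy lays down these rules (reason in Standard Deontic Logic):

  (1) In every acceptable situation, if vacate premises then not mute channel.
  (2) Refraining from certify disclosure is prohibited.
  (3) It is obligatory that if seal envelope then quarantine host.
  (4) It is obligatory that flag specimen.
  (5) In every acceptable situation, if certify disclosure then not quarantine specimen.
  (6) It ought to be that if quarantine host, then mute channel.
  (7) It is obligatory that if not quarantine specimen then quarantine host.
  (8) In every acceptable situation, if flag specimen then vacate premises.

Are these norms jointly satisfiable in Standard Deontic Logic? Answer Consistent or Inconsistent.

Inconsistent

Premise 2, F(¬certify_disclosure), is equivalent to O(certify_disclosure).
From O(certify_disclosure) and premise 5, O(certify_disclosure → ¬quarantine_specimen), we obtain O(¬quarantine_specimen).
From O(¬quarantine_specimen) and premise 7, O(¬quarantine_specimen → quarantine_host), we obtain O(quarantine_host).
With premise 6, O(quarantine_host → mute_channel), the K-axiom yields O(mute_channel).
Premise 1 is O(vacate_premises → ¬mute_channel); contrapositively O(mute_channel → ¬vacate_premises). Since O(mute_channel) holds, K gives O(¬vacate_premises).
Premise 8 is O(flag_specimen → vacate_premises); contrapositively O(¬vacate_premises → ¬flag_specimen). Since O(¬vacate_premises) holds, K gives O(¬flag_specimen).
But premise 4 directly asserts O(flag_specimen).
We now have both O(¬flag_specimen) and O(flag_specimen) — flag_specimen is simultaneously obligatory and forbidden, violating the D-axiom.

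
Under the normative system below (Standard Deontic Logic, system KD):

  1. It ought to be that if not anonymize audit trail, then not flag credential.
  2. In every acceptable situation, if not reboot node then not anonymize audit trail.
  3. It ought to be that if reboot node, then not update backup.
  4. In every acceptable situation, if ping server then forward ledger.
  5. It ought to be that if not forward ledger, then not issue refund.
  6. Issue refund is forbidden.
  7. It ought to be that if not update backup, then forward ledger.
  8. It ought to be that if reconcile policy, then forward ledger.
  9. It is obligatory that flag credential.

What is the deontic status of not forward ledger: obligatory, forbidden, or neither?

Forbidden

From premise 9 we have O(flag_credential).
The contrapositive of premise 1 (O(¬anonymize_audit_trail → ¬flag_credential)) is O(flag_credential → anonymize_audit_trail), and O(flag_credential) is already established, so O(anonymize_audit_trail).
Premise 2 is O(¬reboot_node → ¬anonymize_audit_trail); contrapositively O(anonymize_audit_trail → reboot_node). Since O(anonymize_audit_trail) holds, K gives O(reboot_node).
With premise 3, O(reboot_node → ¬update_backup), the K-axiom yields O(¬update_backup).
From O(¬update_backup) and premise 7, O(¬update_backup → forward_ledger), we obtain O(forward_ledger).
Premises 4, 5, 6, 8 do not contribute to this derivation.
Thus O(forward_ledger), which is F(¬forward_ledger): ¬forward_ledger is forbidden.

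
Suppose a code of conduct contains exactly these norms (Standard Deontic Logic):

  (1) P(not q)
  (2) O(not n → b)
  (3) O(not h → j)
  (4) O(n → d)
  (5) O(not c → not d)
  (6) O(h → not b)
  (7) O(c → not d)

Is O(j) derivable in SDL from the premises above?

By case analysis on not c: premise 5 gives O(not c → not d) and premise 7 gives O(c → not d), so O(not d) either way.
The contrapositive of premise 4 (O(n → d)) is O(not d → not n), and O(not d) is already established, so O(not n).
Applying K to premise 2 (O(not n → b)) and O(not n) yields O(b).
Premise 6 is O(h → not b); contrapositively O(b → not h). Since O(b) holds, K gives O(not h).
With premise 3, O(not h → j), the K-axiom yields O(j).
Premise 1 does not contribute to this derivation.
So O(j) follows.

Yes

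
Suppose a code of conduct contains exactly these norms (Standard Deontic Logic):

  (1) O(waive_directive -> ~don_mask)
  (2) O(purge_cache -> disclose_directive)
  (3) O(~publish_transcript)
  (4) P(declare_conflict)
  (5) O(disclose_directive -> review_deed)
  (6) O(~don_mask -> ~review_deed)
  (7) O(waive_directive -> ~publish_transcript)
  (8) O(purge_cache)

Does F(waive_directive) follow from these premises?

Premise 8 gives O(purge_cache).
Applying K to premise 2 (O(purge_cache -> disclose_directive)) and O(purge_cache) yields O(disclose_directive).
From O(disclose_directive) and premise 5, O(disclose_directive -> review_deed), we obtain O(review_deed).
Premise 6, O(~don_mask -> ~review_deed), contraposes to O(review_deed -> don_mask); with O(review_deed) we get O(don_mask).
Premise 1 is O(waive_directive -> ~don_mask); contrapositively O(don_mask -> ~waive_directive). Since O(don_mask) holds, K gives O(~waive_directive).
Premises 3, 4, 7 do not contribute to this derivation.
So O(~waive_directive) holds, i.e. F(waive_directive). The claim follows.

Yes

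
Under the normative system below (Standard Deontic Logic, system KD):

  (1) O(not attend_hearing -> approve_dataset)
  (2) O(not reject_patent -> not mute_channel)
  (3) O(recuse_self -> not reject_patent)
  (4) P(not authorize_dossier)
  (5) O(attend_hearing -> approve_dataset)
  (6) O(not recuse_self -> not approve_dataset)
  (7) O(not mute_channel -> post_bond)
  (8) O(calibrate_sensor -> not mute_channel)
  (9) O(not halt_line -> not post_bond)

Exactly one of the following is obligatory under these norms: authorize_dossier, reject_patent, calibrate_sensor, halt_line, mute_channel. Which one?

halt_line

Premises 5 and 1 cover both cases: O(attend_hearing -> approve_dataset) and O(not attend_hearing -> approve_dataset). Since attend_hearing ∨ not attend_hearing is a tautology, O(approve_dataset) follows.
Premise 6, O(not recuse_self -> not approve_dataset), contraposes to O(approve_dataset -> recuse_self); with O(approve_dataset) we get O(recuse_self).
Premise 3 is O(recuse_self -> not reject_patent); since O(recuse_self), deontic closure gives O(not reject_patent).
From O(not reject_patent) and premise 2, O(not reject_patent -> not mute_channel), we obtain O(not mute_channel).
Applying K to premise 7 (O(not mute_channel -> post_bond)) and O(not mute_channel) yields O(post_bond).
Premise 9, O(not halt_line -> not post_bond), contraposes to O(post_bond -> halt_line); with O(post_bond) we get O(halt_line).
So O(halt_line) holds — halt_line is obligatory. None of the other listed options is made obligatory by any chain of premises.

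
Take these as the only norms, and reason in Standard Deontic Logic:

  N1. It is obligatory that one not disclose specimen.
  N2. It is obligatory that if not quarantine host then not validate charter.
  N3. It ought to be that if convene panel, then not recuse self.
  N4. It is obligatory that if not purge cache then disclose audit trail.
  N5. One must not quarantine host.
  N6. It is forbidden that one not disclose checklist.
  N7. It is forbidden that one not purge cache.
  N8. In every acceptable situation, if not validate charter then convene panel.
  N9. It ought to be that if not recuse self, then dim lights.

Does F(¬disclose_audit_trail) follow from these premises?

Premise 4 is O(¬purge_cache → disclose_audit_trail), but O(¬purge_cache) is not derivable from the premises, so it does not yield O(disclose_audit_trail).
No other premise forces O(disclose_audit_trail). An ideal world satisfying every premise can still have ¬disclose_audit_trail true, so F(¬disclose_audit_trail) is not derivable.

No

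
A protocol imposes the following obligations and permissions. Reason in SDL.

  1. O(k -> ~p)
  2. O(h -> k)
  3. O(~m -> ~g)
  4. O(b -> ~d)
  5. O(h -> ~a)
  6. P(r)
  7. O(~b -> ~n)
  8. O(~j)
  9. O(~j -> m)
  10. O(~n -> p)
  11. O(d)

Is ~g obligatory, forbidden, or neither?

Premise 3 is O(~m -> ~g), but O(~m) is not derivable from the premises, so it does not yield O(~g).
No premise or chain of K-axiom applications forces O(~g), and none forces O(g). So ~g is neither obligatory nor forbidden under these norms.

Neither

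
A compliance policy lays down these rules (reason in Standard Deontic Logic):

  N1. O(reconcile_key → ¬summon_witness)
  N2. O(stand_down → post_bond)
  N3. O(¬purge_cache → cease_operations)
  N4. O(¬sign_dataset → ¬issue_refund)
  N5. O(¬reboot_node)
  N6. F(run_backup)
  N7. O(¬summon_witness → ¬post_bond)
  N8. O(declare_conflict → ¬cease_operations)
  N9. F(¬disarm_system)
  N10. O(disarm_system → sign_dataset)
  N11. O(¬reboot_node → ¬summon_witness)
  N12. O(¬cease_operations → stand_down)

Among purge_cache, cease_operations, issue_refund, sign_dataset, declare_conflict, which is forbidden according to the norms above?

Premise 5 states O(¬reboot_node) outright.
Premise 11 is O(¬reboot_node → ¬summon_witness); since O(¬reboot_node), deontic closure gives O(¬summon_witness).
Premise 7 is O(¬summon_witness → ¬post_bond); since O(¬summon_witness), deontic closure gives O(¬post_bond).
Premise 2, O(stand_down → post_bond), contraposes to O(¬post_bond → ¬stand_down); with O(¬post_bond) we get O(¬stand_down).
The contrapositive of premise 12 (O(¬cease_operations → stand_down)) is O(¬stand_down → cease_operations), and O(¬stand_down) is already established, so O(cease_operations).
Premise 8 is O(declare_conflict → ¬cease_operations); contrapositively O(cease_operations → ¬declare_conflict). Since O(cease_operations) holds, K gives O(¬declare_conflict).
So O(¬declare_conflict) holds, i.e. declare_conflict is forbidden. None of the other listed options is forbidden under the premises.

declare_conflict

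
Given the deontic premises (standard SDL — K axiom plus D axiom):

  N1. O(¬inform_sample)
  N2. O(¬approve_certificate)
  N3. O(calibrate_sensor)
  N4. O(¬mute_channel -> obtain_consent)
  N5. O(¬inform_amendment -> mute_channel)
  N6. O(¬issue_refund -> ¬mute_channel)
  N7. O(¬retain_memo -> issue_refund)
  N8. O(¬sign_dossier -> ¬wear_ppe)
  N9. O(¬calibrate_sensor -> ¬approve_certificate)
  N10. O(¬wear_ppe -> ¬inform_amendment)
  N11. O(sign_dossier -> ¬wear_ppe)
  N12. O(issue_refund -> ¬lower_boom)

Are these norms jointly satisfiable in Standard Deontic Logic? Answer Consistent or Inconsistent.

Premise 9 is O(¬calibrate_sensor -> ¬approve_certificate); even if O(¬approve_certificate) held, inferring O(¬calibrate_sensor) would be affirming the consequent — invalid.
So O(¬calibrate_sensor) is not derivable, and the apparent clash with O(calibrate_sensor) does not arise.
A world satisfying every obligation exists (e.g. approve_certificate=false, calibrate_sensor=true, inform_amendment=false, inform_sample=false, issue_refund=true, lower_boom=false, mute_channel=true, obtain_consent=false, retain_memo=false, sign_dossier=false, wear_ppe=false); no atom is both obligatory and forbidden, so the set is consistent.

Consistent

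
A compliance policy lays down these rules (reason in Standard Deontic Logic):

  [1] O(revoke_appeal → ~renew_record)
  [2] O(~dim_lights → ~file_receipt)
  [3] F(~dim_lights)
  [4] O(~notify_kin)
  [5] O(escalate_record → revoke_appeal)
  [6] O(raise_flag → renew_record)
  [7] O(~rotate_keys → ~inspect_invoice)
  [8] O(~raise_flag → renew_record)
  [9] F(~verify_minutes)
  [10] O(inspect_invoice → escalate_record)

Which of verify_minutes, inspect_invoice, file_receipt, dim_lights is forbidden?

Premises 6 and 8 cover both cases: O(raise_flag → renew_record) and O(~raise_flag → renew_record). Since raise_flag ∨ ~raise_flag is a tautology, O(renew_record) follows.
Premise 1, O(revoke_appeal → ~renew_record), contraposes to O(renew_record → ~revoke_appeal); with O(renew_record) we get O(~revoke_appeal).
Premise 5 is O(escalate_record → revoke_appeal); contrapositively O(~revoke_appeal → ~escalate_record). Since O(~revoke_appeal) holds, K gives O(~escalate_record).
The contrapositive of premise 10 (O(inspect_invoice → escalate_record)) is O(~escalate_record → ~inspect_invoice), and O(~escalate_record) is already established, so O(~inspect_invoice).
So O(~inspect_invoice) holds, i.e. inspect_invoice is forbidden. None of the other listed options is forbidden under the premises.

inspect_invoice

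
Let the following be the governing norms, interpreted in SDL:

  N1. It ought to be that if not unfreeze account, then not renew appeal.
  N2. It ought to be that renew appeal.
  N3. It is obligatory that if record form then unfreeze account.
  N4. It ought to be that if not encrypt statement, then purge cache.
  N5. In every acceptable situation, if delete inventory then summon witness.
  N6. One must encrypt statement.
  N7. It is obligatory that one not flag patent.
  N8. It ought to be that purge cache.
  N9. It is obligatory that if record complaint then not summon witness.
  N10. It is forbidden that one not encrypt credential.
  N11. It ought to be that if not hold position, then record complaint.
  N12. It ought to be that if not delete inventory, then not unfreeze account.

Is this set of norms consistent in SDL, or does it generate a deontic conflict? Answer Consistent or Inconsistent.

Consistent

Premise 4 is O(¬encrypt_statement → purge_cache); even if O(purge_cache) held, inferring O(¬encrypt_statement) would be affirming the consequent — invalid.
So O(¬encrypt_statement) is not derivable, and the apparent clash with O(encrypt_statement) does not arise.
A world satisfying every obligation exists (e.g. delete_inventory=true, encrypt_credential=true, encrypt_statement=true, flag_patent=false, hold_position=true, purge_cache=true, record_complaint=false, record_form=false, renew_appeal=true, summon_witness=true, unfreeze_account=true); no atom is both obligatory and forbidden, so the set is consistent.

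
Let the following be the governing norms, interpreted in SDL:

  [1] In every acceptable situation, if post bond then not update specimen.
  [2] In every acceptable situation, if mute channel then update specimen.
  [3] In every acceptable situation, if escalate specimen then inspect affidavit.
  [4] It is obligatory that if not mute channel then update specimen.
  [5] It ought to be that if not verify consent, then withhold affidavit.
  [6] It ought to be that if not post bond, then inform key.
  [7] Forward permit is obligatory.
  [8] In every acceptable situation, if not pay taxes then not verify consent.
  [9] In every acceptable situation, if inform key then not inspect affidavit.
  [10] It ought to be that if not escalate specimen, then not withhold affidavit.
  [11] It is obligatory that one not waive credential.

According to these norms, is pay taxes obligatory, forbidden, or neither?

By case analysis on mute_channel: premise 2 gives O(mute_channel → update_specimen) and premise 4 gives O(¬mute_channel → update_specimen), so O(update_specimen) either way.
Premise 1, O(post_bond → ¬update_specimen), contraposes to O(update_specimen → ¬post_bond); with O(update_specimen) we get O(¬post_bond).
With premise 6, O(¬post_bond → inform_key), the K-axiom yields O(inform_key).
With premise 9, O(inform_key → ¬inspect_affidavit), the K-axiom yields O(¬inspect_affidavit).
The contrapositive of premise 3 (O(escalate_specimen → inspect_affidavit)) is O(¬inspect_affidavit → ¬escalate_specimen), and O(¬inspect_affidavit) is already established, so O(¬escalate_specimen).
With premise 10, O(¬escalate_specimen → ¬withhold_affidavit), the K-axiom yields O(¬withhold_affidavit).
Premise 5 is O(¬verify_consent → withhold_affidavit); contrapositively O(¬withhold_affidavit → verify_consent). Since O(¬withhold_affidavit) holds, K gives O(verify_consent).
The contrapositive of premise 8 (O(¬pay_taxes → ¬verify_consent)) is O(verify_consent → pay_taxes), and O(verify_consent) is already established, so O(pay_taxes).
Premises 7, 11 do not contribute to this derivation.
Hence pay_taxes is obligatory.

Obligatory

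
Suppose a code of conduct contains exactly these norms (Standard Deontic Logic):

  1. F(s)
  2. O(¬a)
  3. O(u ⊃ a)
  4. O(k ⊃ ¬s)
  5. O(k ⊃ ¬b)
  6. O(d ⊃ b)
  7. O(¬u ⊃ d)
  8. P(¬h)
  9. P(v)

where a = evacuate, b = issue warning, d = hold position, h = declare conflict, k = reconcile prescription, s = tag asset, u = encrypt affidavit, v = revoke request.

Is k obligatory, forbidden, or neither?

Premise 2 states O(¬a) outright.
Premise 3, O(u ⊃ a), contraposes to O(¬a ⊃ ¬u); with O(¬a) we get O(¬u).
With premise 7, O(¬u ⊃ d), the K-axiom yields O(d).
Premise 6 is O(d ⊃ b); since O(d), deontic closure gives O(b).
The contrapositive of premise 5 (O(k ⊃ ¬b)) is O(b ⊃ ¬k), and O(b) is already established, so O(¬k).
Premises 1, 4, 8, 9 do not contribute to this derivation.
Thus O(¬k), which is F(k): k is forbidden.

Forbidden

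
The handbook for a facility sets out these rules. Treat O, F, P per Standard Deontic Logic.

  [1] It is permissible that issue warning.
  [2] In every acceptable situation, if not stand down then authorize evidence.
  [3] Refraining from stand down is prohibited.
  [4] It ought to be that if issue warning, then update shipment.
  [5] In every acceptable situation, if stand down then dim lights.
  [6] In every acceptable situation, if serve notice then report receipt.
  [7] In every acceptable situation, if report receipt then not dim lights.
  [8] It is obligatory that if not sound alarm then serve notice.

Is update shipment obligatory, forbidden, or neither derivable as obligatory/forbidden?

Premise 4 is O(issue_warning → update_shipment), but O(issue_warning) is not derivable from the premises (the permission P(issue_warning) asserts only ¬O(¬issue_warning), not O(issue_warning)), so it does not yield O(update_shipment).
No premise or chain of K-axiom applications forces O(update_shipment), and none forces O(¬update_shipment). So update_shipment is neither obligatory nor forbidden under these norms.

Neither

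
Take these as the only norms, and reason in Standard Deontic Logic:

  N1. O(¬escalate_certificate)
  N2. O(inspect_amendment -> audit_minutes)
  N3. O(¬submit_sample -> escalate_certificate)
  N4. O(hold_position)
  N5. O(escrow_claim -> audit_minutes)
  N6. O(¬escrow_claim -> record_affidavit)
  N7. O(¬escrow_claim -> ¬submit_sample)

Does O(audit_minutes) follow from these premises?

Yes

From premise 1 we have O(¬escalate_certificate).
The contrapositive of premise 3 (O(¬submit_sample -> escalate_certificate)) is O(¬escalate_certificate -> submit_sample), and O(¬escalate_certificate) is already established, so O(submit_sample).
Premise 7, O(¬escrow_claim -> ¬submit_sample), contraposes to O(submit_sample -> escrow_claim); with O(submit_sample) we get O(escrow_claim).
Applying K to premise 5 (O(escrow_claim -> audit_minutes)) and O(escrow_claim) yields O(audit_minutes).
Premises 2, 4, 6 do not contribute to this derivation.
So O(audit_minutes) follows.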